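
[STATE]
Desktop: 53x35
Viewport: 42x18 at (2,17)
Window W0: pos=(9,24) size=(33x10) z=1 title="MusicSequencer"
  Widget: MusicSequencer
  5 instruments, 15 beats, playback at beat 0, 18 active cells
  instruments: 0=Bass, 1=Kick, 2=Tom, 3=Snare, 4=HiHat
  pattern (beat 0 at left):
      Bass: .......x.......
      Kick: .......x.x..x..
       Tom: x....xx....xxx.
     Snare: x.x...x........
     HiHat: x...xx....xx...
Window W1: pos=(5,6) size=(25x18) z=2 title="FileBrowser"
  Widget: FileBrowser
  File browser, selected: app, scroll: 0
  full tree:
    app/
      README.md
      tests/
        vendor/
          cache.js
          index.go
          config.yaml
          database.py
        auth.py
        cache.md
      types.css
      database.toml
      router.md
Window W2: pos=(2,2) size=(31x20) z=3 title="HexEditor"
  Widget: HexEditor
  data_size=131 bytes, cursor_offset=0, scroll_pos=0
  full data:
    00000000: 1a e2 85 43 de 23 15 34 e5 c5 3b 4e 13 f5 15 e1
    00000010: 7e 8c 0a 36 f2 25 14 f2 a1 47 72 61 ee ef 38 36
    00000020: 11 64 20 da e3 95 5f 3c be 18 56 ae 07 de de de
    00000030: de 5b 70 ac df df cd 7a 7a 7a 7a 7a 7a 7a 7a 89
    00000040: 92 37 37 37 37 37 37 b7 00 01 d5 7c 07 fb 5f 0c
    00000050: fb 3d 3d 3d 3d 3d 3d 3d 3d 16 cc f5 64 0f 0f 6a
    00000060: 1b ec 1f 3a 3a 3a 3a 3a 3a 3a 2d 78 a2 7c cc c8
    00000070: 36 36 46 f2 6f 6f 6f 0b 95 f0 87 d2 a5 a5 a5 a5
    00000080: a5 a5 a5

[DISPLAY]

┃                             ┃           
┃                             ┃           
┃                             ┃           
┃                             ┃           
┗━━━━━━━━━━━━━━━━━━━━━━━━━━━━━┛           
   ┃                       ┃              
   ┗━━━━━━━━━━━━━━━━━━━━━━━┛              
       ┏━━━━━━━━━━━━━━━━━━━━━━━━━━━━━━━┓  
       ┃ MusicSequencer                ┃  
       ┠───────────────────────────────┨  
       ┃      ▼12345678901234          ┃  
       ┃  Bass·······█·······          ┃  
       ┃  Kick·······█·█··█··          ┃  
       ┃   Tom█····██····███·          ┃  
       ┃ Snare█·█···█········          ┃  
       ┃ HiHat█···██····██···          ┃  
       ┗━━━━━━━━━━━━━━━━━━━━━━━━━━━━━━━┛  
                                          


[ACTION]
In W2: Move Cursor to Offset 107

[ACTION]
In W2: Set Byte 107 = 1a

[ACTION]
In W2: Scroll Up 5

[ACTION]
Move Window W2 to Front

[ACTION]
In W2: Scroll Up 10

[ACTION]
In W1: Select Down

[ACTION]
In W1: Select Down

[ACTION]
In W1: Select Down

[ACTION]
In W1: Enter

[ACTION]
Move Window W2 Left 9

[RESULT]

                            ┃             
                            ┃             
                            ┃             
                            ┃             
━━━━━━━━━━━━━━━━━━━━━━━━━━━━┛             
   ┃                       ┃              
   ┗━━━━━━━━━━━━━━━━━━━━━━━┛              
       ┏━━━━━━━━━━━━━━━━━━━━━━━━━━━━━━━┓  
       ┃ MusicSequencer                ┃  
       ┠───────────────────────────────┨  
       ┃      ▼12345678901234          ┃  
       ┃  Bass·······█·······          ┃  
       ┃  Kick·······█·█··█··          ┃  
       ┃   Tom█····██····███·          ┃  
       ┃ Snare█·█···█········          ┃  
       ┃ HiHat█···██····██···          ┃  
       ┗━━━━━━━━━━━━━━━━━━━━━━━━━━━━━━━┛  
                                          


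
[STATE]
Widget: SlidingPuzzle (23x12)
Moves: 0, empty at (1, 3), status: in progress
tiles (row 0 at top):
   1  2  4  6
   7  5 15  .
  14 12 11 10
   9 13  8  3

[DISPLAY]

┌────┬────┬────┬────┐  
│  1 │  2 │  4 │  6 │  
├────┼────┼────┼────┤  
│  7 │  5 │ 15 │    │  
├────┼────┼────┼────┤  
│ 14 │ 12 │ 11 │ 10 │  
├────┼────┼────┼────┤  
│  9 │ 13 │  8 │  3 │  
└────┴────┴────┴────┘  
Moves: 0               
                       
                       


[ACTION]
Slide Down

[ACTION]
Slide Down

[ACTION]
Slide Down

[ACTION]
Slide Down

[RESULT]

┌────┬────┬────┬────┐  
│  1 │  2 │  4 │    │  
├────┼────┼────┼────┤  
│  7 │  5 │ 15 │  6 │  
├────┼────┼────┼────┤  
│ 14 │ 12 │ 11 │ 10 │  
├────┼────┼────┼────┤  
│  9 │ 13 │  8 │  3 │  
└────┴────┴────┴────┘  
Moves: 1               
                       
                       


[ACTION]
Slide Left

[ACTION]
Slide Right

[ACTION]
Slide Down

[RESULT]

┌────┬────┬────┬────┐  
│  1 │  2 │    │  4 │  
├────┼────┼────┼────┤  
│  7 │  5 │ 15 │  6 │  
├────┼────┼────┼────┤  
│ 14 │ 12 │ 11 │ 10 │  
├────┼────┼────┼────┤  
│  9 │ 13 │  8 │  3 │  
└────┴────┴────┴────┘  
Moves: 2               
                       
                       


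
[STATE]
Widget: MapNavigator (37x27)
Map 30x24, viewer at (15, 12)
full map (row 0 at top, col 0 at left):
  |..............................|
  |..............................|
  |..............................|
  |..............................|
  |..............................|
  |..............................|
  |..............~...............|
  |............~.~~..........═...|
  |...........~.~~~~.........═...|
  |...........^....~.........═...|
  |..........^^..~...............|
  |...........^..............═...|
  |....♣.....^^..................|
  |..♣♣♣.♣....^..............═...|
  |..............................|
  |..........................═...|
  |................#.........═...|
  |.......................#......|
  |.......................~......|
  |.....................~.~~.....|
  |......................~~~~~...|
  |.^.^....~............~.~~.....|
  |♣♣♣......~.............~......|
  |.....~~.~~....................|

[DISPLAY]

                                     
   ..............................    
   ..............................    
   ..............................    
   ..............................    
   ..............................    
   ..............................    
   ..............~...............    
   ............~.~~..........═...    
   ...........~.~~~~.........═...    
   ...........^....~.........═...    
   ..........^^..~...............    
   ...........^..............═...    
   ....♣.....^^...@..............    
   ..♣♣♣.♣....^..............═...    
   ..............................    
   ..........................═...    
   ................#.........═...    
   .......................#......    
   .......................~......    
   .....................~.~~.....    
   ......................~~~~~...    
   .^.^....~............~.~~.....    
   ♣♣♣......~.............~......    
   .....~~.~~....................    
                                     
                                     


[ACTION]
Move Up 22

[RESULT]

                                     
                                     
                                     
                                     
                                     
                                     
                                     
                                     
                                     
                                     
                                     
                                     
                                     
   ...............@..............    
   ..............................    
   ..............................    
   ..............................    
   ..............................    
   ..............................    
   ..............~...............    
   ............~.~~..........═...    
   ...........~.~~~~.........═...    
   ...........^....~.........═...    
   ..........^^..~...............    
   ...........^..............═...    
   ....♣.....^^..................    
   ..♣♣♣.♣....^..............═...    


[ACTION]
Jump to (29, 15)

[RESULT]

...................                  
...................                  
...................                  
...................                  
...~...............                  
.~.~~..........═...                  
~.~~~~.........═...                  
^....~.........═...                  
^..~...............                  
^..............═...                  
^..................                  
^..............═...                  
...................                  
...............═..@                  
.....#.........═...                  
............#......                  
............~......                  
..........~.~~.....                  
...........~~~~~...                  
..........~.~~.....                  
............~......                  
...................                  
                                     
                                     
                                     
                                     
                                     


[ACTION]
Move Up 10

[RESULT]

                                     
                                     
                                     
                                     
                                     
                                     
                                     
                                     
...................                  
...................                  
...................                  
...................                  
...................                  
..................@                  
...~...............                  
.~.~~..........═...                  
~.~~~~.........═...                  
^....~.........═...                  
^..~...............                  
^..............═...                  
^..................                  
^..............═...                  
...................                  
...............═...                  
.....#.........═...                  
............#......                  
............~......                  


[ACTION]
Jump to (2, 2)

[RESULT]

                                     
                                     
                                     
                                     
                                     
                                     
                                     
                                     
                                     
                                     
                                     
                .....................
                .....................
                ..@..................
                .....................
                .....................
                .....................
                ..............~......
                ............~.~~.....
                ...........~.~~~~....
                ...........^....~....
                ..........^^..~......
                ...........^.........
                ....♣.....^^.........
                ..♣♣♣.♣....^.........
                .....................
                .....................


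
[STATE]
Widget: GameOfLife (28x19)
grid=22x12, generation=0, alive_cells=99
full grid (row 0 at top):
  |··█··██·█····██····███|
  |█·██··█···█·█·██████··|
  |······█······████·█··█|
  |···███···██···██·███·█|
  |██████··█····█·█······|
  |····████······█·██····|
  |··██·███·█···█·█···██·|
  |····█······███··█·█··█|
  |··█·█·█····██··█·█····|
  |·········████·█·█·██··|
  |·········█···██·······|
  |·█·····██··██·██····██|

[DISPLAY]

Gen: 0                      
··█··██·█····██····███      
█·██··█···█·█·██████··      
······█······████·█··█      
···███···██···██·███·█      
██████··█····█·█······      
····████······█·██····      
··██·███·█···█·█···██·      
····█······███··█·█··█      
··█·█·█····██··█·█····      
·········████·█·█·██··      
·········█···██·······      
·█·····██··██·██····██      
                            
                            
                            
                            
                            
                            


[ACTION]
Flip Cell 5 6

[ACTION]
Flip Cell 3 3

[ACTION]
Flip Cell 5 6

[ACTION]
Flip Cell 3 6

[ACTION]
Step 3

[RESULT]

Gen: 3                      
··█·████···█·█········      
··██··███····█······██      
·····█···█········█·█·      
·██··███··············      
·██····█·█·······█··█·      
·███··█··█··███····██·      
··██·····█············      
··█·███·██··██········      
···███·█····███·█·██··      
·········█····█·█···█·      
·············██·█··█··      
·················██···      
                            
                            
                            
                            
                            
                            


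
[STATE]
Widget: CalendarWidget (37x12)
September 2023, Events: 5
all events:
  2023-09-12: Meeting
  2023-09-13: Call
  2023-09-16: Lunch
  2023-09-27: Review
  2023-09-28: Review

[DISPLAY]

            September 2023           
Mo Tu We Th Fr Sa Su                 
             1  2  3                 
 4  5  6  7  8  9 10                 
11 12* 13* 14 15 16* 17              
18 19 20 21 22 23 24                 
25 26 27* 28* 29 30                  
                                     
                                     
                                     
                                     
                                     


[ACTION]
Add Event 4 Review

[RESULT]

            September 2023           
Mo Tu We Th Fr Sa Su                 
             1  2  3                 
 4*  5  6  7  8  9 10                
11 12* 13* 14 15 16* 17              
18 19 20 21 22 23 24                 
25 26 27* 28* 29 30                  
                                     
                                     
                                     
                                     
                                     


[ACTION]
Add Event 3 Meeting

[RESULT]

            September 2023           
Mo Tu We Th Fr Sa Su                 
             1  2  3*                
 4*  5  6  7  8  9 10                
11 12* 13* 14 15 16* 17              
18 19 20 21 22 23 24                 
25 26 27* 28* 29 30                  
                                     
                                     
                                     
                                     
                                     


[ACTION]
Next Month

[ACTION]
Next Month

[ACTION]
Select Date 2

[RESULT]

            November 2023            
Mo Tu We Th Fr Sa Su                 
       1 [ 2]  3  4  5               
 6  7  8  9 10 11 12                 
13 14 15 16 17 18 19                 
20 21 22 23 24 25 26                 
27 28 29 30                          
                                     
                                     
                                     
                                     
                                     


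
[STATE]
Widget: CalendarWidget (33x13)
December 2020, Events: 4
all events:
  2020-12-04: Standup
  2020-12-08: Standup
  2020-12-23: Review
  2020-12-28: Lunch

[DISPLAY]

          December 2020          
Mo Tu We Th Fr Sa Su             
    1  2  3  4*  5  6            
 7  8*  9 10 11 12 13            
14 15 16 17 18 19 20             
21 22 23* 24 25 26 27            
28* 29 30 31                     
                                 
                                 
                                 
                                 
                                 
                                 


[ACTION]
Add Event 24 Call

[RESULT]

          December 2020          
Mo Tu We Th Fr Sa Su             
    1  2  3  4*  5  6            
 7  8*  9 10 11 12 13            
14 15 16 17 18 19 20             
21 22 23* 24* 25 26 27           
28* 29 30 31                     
                                 
                                 
                                 
                                 
                                 
                                 


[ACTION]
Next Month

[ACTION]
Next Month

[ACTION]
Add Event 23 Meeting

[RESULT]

          February 2021          
Mo Tu We Th Fr Sa Su             
 1  2  3  4  5  6  7             
 8  9 10 11 12 13 14             
15 16 17 18 19 20 21             
22 23* 24 25 26 27 28            
                                 
                                 
                                 
                                 
                                 
                                 
                                 


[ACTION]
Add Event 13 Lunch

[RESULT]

          February 2021          
Mo Tu We Th Fr Sa Su             
 1  2  3  4  5  6  7             
 8  9 10 11 12 13* 14            
15 16 17 18 19 20 21             
22 23* 24 25 26 27 28            
                                 
                                 
                                 
                                 
                                 
                                 
                                 


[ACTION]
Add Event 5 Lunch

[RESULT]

          February 2021          
Mo Tu We Th Fr Sa Su             
 1  2  3  4  5*  6  7            
 8  9 10 11 12 13* 14            
15 16 17 18 19 20 21             
22 23* 24 25 26 27 28            
                                 
                                 
                                 
                                 
                                 
                                 
                                 


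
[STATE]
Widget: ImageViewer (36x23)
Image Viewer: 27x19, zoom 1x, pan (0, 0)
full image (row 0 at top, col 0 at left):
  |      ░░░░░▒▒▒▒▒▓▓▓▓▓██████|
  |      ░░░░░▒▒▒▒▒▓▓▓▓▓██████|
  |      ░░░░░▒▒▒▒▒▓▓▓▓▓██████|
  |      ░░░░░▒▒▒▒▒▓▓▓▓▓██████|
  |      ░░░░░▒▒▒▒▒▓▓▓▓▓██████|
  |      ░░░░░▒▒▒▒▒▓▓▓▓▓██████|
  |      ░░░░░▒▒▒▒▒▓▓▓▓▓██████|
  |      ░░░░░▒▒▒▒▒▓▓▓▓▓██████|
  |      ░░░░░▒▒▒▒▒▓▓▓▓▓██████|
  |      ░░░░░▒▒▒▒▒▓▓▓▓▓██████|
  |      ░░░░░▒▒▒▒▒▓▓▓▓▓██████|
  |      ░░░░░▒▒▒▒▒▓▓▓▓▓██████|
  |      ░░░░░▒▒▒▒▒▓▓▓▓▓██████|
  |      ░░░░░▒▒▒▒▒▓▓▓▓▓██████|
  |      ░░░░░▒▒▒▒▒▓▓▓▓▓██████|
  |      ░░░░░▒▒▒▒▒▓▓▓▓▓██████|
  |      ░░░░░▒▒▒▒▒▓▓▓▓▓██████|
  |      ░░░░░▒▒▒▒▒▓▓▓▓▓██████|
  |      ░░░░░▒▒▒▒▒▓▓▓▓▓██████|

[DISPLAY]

      ░░░░░▒▒▒▒▒▓▓▓▓▓██████         
      ░░░░░▒▒▒▒▒▓▓▓▓▓██████         
      ░░░░░▒▒▒▒▒▓▓▓▓▓██████         
      ░░░░░▒▒▒▒▒▓▓▓▓▓██████         
      ░░░░░▒▒▒▒▒▓▓▓▓▓██████         
      ░░░░░▒▒▒▒▒▓▓▓▓▓██████         
      ░░░░░▒▒▒▒▒▓▓▓▓▓██████         
      ░░░░░▒▒▒▒▒▓▓▓▓▓██████         
      ░░░░░▒▒▒▒▒▓▓▓▓▓██████         
      ░░░░░▒▒▒▒▒▓▓▓▓▓██████         
      ░░░░░▒▒▒▒▒▓▓▓▓▓██████         
      ░░░░░▒▒▒▒▒▓▓▓▓▓██████         
      ░░░░░▒▒▒▒▒▓▓▓▓▓██████         
      ░░░░░▒▒▒▒▒▓▓▓▓▓██████         
      ░░░░░▒▒▒▒▒▓▓▓▓▓██████         
      ░░░░░▒▒▒▒▒▓▓▓▓▓██████         
      ░░░░░▒▒▒▒▒▓▓▓▓▓██████         
      ░░░░░▒▒▒▒▒▓▓▓▓▓██████         
      ░░░░░▒▒▒▒▒▓▓▓▓▓██████         
                                    
                                    
                                    
                                    


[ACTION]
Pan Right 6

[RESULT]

░░░░░▒▒▒▒▒▓▓▓▓▓██████               
░░░░░▒▒▒▒▒▓▓▓▓▓██████               
░░░░░▒▒▒▒▒▓▓▓▓▓██████               
░░░░░▒▒▒▒▒▓▓▓▓▓██████               
░░░░░▒▒▒▒▒▓▓▓▓▓██████               
░░░░░▒▒▒▒▒▓▓▓▓▓██████               
░░░░░▒▒▒▒▒▓▓▓▓▓██████               
░░░░░▒▒▒▒▒▓▓▓▓▓██████               
░░░░░▒▒▒▒▒▓▓▓▓▓██████               
░░░░░▒▒▒▒▒▓▓▓▓▓██████               
░░░░░▒▒▒▒▒▓▓▓▓▓██████               
░░░░░▒▒▒▒▒▓▓▓▓▓██████               
░░░░░▒▒▒▒▒▓▓▓▓▓██████               
░░░░░▒▒▒▒▒▓▓▓▓▓██████               
░░░░░▒▒▒▒▒▓▓▓▓▓██████               
░░░░░▒▒▒▒▒▓▓▓▓▓██████               
░░░░░▒▒▒▒▒▓▓▓▓▓██████               
░░░░░▒▒▒▒▒▓▓▓▓▓██████               
░░░░░▒▒▒▒▒▓▓▓▓▓██████               
                                    
                                    
                                    
                                    


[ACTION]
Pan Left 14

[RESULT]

      ░░░░░▒▒▒▒▒▓▓▓▓▓██████         
      ░░░░░▒▒▒▒▒▓▓▓▓▓██████         
      ░░░░░▒▒▒▒▒▓▓▓▓▓██████         
      ░░░░░▒▒▒▒▒▓▓▓▓▓██████         
      ░░░░░▒▒▒▒▒▓▓▓▓▓██████         
      ░░░░░▒▒▒▒▒▓▓▓▓▓██████         
      ░░░░░▒▒▒▒▒▓▓▓▓▓██████         
      ░░░░░▒▒▒▒▒▓▓▓▓▓██████         
      ░░░░░▒▒▒▒▒▓▓▓▓▓██████         
      ░░░░░▒▒▒▒▒▓▓▓▓▓██████         
      ░░░░░▒▒▒▒▒▓▓▓▓▓██████         
      ░░░░░▒▒▒▒▒▓▓▓▓▓██████         
      ░░░░░▒▒▒▒▒▓▓▓▓▓██████         
      ░░░░░▒▒▒▒▒▓▓▓▓▓██████         
      ░░░░░▒▒▒▒▒▓▓▓▓▓██████         
      ░░░░░▒▒▒▒▒▓▓▓▓▓██████         
      ░░░░░▒▒▒▒▒▓▓▓▓▓██████         
      ░░░░░▒▒▒▒▒▓▓▓▓▓██████         
      ░░░░░▒▒▒▒▒▓▓▓▓▓██████         
                                    
                                    
                                    
                                    


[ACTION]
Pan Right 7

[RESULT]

░░░░▒▒▒▒▒▓▓▓▓▓██████                
░░░░▒▒▒▒▒▓▓▓▓▓██████                
░░░░▒▒▒▒▒▓▓▓▓▓██████                
░░░░▒▒▒▒▒▓▓▓▓▓██████                
░░░░▒▒▒▒▒▓▓▓▓▓██████                
░░░░▒▒▒▒▒▓▓▓▓▓██████                
░░░░▒▒▒▒▒▓▓▓▓▓██████                
░░░░▒▒▒▒▒▓▓▓▓▓██████                
░░░░▒▒▒▒▒▓▓▓▓▓██████                
░░░░▒▒▒▒▒▓▓▓▓▓██████                
░░░░▒▒▒▒▒▓▓▓▓▓██████                
░░░░▒▒▒▒▒▓▓▓▓▓██████                
░░░░▒▒▒▒▒▓▓▓▓▓██████                
░░░░▒▒▒▒▒▓▓▓▓▓██████                
░░░░▒▒▒▒▒▓▓▓▓▓██████                
░░░░▒▒▒▒▒▓▓▓▓▓██████                
░░░░▒▒▒▒▒▓▓▓▓▓██████                
░░░░▒▒▒▒▒▓▓▓▓▓██████                
░░░░▒▒▒▒▒▓▓▓▓▓██████                
                                    
                                    
                                    
                                    


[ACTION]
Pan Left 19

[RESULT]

      ░░░░░▒▒▒▒▒▓▓▓▓▓██████         
      ░░░░░▒▒▒▒▒▓▓▓▓▓██████         
      ░░░░░▒▒▒▒▒▓▓▓▓▓██████         
      ░░░░░▒▒▒▒▒▓▓▓▓▓██████         
      ░░░░░▒▒▒▒▒▓▓▓▓▓██████         
      ░░░░░▒▒▒▒▒▓▓▓▓▓██████         
      ░░░░░▒▒▒▒▒▓▓▓▓▓██████         
      ░░░░░▒▒▒▒▒▓▓▓▓▓██████         
      ░░░░░▒▒▒▒▒▓▓▓▓▓██████         
      ░░░░░▒▒▒▒▒▓▓▓▓▓██████         
      ░░░░░▒▒▒▒▒▓▓▓▓▓██████         
      ░░░░░▒▒▒▒▒▓▓▓▓▓██████         
      ░░░░░▒▒▒▒▒▓▓▓▓▓██████         
      ░░░░░▒▒▒▒▒▓▓▓▓▓██████         
      ░░░░░▒▒▒▒▒▓▓▓▓▓██████         
      ░░░░░▒▒▒▒▒▓▓▓▓▓██████         
      ░░░░░▒▒▒▒▒▓▓▓▓▓██████         
      ░░░░░▒▒▒▒▒▓▓▓▓▓██████         
      ░░░░░▒▒▒▒▒▓▓▓▓▓██████         
                                    
                                    
                                    
                                    


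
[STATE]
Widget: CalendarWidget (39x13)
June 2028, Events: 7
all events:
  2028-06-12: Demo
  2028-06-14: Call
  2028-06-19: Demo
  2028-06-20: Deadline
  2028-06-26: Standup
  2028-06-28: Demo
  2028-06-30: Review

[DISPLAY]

               June 2028               
Mo Tu We Th Fr Sa Su                   
          1  2  3  4                   
 5  6  7  8  9 10 11                   
12* 13 14* 15 16 17 18                 
19* 20* 21 22 23 24 25                 
26* 27 28* 29 30*                      
                                       
                                       
                                       
                                       
                                       
                                       


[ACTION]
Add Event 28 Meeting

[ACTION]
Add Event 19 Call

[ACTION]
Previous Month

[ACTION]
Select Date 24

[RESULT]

                May 2028               
Mo Tu We Th Fr Sa Su                   
 1  2  3  4  5  6  7                   
 8  9 10 11 12 13 14                   
15 16 17 18 19 20 21                   
22 23 [24] 25 26 27 28                 
29 30 31                               
                                       
                                       
                                       
                                       
                                       
                                       


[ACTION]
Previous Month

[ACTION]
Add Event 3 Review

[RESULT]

               April 2028              
Mo Tu We Th Fr Sa Su                   
                1  2                   
 3*  4  5  6  7  8  9                  
10 11 12 13 14 15 16                   
17 18 19 20 21 22 23                   
24 25 26 27 28 29 30                   
                                       
                                       
                                       
                                       
                                       
                                       


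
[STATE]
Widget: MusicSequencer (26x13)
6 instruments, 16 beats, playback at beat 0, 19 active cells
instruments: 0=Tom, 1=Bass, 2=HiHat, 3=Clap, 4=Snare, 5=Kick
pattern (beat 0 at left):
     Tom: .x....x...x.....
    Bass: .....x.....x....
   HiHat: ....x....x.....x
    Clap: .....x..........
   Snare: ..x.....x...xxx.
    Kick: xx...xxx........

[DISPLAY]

      ▼123456789012345    
   Tom·█····█···█·····    
  Bass·····█·····█····    
 HiHat····█····█·····█    
  Clap·····█··········    
 Snare··█·····█···███·    
  Kick██···███········    
                          
                          
                          
                          
                          
                          


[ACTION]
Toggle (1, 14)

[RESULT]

      ▼123456789012345    
   Tom·█····█···█·····    
  Bass·····█·····█··█·    
 HiHat····█····█·····█    
  Clap·····█··········    
 Snare··█·····█···███·    
  Kick██···███········    
                          
                          
                          
                          
                          
                          


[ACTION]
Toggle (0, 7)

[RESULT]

      ▼123456789012345    
   Tom·█····██··█·····    
  Bass·····█·····█··█·    
 HiHat····█····█·····█    
  Clap·····█··········    
 Snare··█·····█···███·    
  Kick██···███········    
                          
                          
                          
                          
                          
                          


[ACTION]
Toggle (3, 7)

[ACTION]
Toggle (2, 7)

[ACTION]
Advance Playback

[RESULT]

      0▼23456789012345    
   Tom·█····██··█·····    
  Bass·····█·····█··█·    
 HiHat····█··█·█·····█    
  Clap·····█·█········    
 Snare··█·····█···███·    
  Kick██···███········    
                          
                          
                          
                          
                          
                          


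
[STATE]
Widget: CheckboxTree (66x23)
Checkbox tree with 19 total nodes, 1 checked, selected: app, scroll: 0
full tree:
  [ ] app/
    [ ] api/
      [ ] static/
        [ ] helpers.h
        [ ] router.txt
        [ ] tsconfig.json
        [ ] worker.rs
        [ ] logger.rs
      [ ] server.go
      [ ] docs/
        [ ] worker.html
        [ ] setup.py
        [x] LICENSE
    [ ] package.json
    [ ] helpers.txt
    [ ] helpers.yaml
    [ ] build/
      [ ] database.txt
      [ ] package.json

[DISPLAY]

>[-] app/                                                         
   [-] api/                                                       
     [ ] static/                                                  
       [ ] helpers.h                                              
       [ ] router.txt                                             
       [ ] tsconfig.json                                          
       [ ] worker.rs                                              
       [ ] logger.rs                                              
     [ ] server.go                                                
     [-] docs/                                                    
       [ ] worker.html                                            
       [ ] setup.py                                               
       [x] LICENSE                                                
   [ ] package.json                                               
   [ ] helpers.txt                                                
   [ ] helpers.yaml                                               
   [ ] build/                                                     
     [ ] database.txt                                             
     [ ] package.json                                             
                                                                  
                                                                  
                                                                  
                                                                  


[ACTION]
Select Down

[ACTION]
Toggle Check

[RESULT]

 [-] app/                                                         
>  [x] api/                                                       
     [x] static/                                                  
       [x] helpers.h                                              
       [x] router.txt                                             
       [x] tsconfig.json                                          
       [x] worker.rs                                              
       [x] logger.rs                                              
     [x] server.go                                                
     [x] docs/                                                    
       [x] worker.html                                            
       [x] setup.py                                               
       [x] LICENSE                                                
   [ ] package.json                                               
   [ ] helpers.txt                                                
   [ ] helpers.yaml                                               
   [ ] build/                                                     
     [ ] database.txt                                             
     [ ] package.json                                             
                                                                  
                                                                  
                                                                  
                                                                  


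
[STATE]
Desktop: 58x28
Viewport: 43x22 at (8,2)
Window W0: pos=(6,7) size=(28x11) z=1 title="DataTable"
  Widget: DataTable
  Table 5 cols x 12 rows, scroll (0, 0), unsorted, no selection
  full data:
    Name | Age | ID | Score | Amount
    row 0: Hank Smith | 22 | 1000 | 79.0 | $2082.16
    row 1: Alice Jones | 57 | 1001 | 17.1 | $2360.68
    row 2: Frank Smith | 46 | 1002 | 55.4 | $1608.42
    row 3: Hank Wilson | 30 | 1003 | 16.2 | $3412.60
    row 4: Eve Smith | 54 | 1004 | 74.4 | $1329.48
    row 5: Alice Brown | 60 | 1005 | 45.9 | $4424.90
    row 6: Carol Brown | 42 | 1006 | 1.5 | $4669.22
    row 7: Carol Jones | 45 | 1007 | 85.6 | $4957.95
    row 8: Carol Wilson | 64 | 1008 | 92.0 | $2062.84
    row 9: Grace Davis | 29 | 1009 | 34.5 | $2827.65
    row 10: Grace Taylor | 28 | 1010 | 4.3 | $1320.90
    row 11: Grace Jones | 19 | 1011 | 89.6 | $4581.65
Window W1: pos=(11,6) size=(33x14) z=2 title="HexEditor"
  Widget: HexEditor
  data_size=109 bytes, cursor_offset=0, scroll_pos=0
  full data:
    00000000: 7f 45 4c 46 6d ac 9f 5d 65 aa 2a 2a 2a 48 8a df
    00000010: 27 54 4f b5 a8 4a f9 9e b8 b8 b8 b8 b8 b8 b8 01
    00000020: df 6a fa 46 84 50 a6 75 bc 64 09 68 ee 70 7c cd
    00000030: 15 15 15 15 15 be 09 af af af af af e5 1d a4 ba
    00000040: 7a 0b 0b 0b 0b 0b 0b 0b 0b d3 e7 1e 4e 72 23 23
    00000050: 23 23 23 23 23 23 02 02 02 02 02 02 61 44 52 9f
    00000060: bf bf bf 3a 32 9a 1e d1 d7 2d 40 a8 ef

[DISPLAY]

                                           
                                           
                                           
                                           
   ┏━━━━━━━━━━━━━━━━━━━━━━━━━━━━━━━┓       
━━━┃ HexEditor                     ┃       
Dat┠───────────────────────────────┨       
───┃00000000  7F 45 4c 46 6d ac 9f ┃       
ame┃00000010  27 54 4f b5 a8 4a f9 ┃       
───┃00000020  df 6a fa 46 84 50 a6 ┃       
ank┃00000030  15 15 15 15 15 be 09 ┃       
lic┃00000040  7a 0b 0b 0b 0b 0b 0b ┃       
ran┃00000050  23 23 23 23 23 23 02 ┃       
ank┃00000060  bf bf bf 3a 32 9a 1e ┃       
ve ┃                               ┃       
━━━┃                               ┃       
   ┃                               ┃       
   ┗━━━━━━━━━━━━━━━━━━━━━━━━━━━━━━━┛       
                                           
                                           
                                           
                                           


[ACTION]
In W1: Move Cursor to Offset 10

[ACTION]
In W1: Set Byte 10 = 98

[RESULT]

                                           
                                           
                                           
                                           
   ┏━━━━━━━━━━━━━━━━━━━━━━━━━━━━━━━┓       
━━━┃ HexEditor                     ┃       
Dat┠───────────────────────────────┨       
───┃00000000  7f 45 4c 46 6d ac 9f ┃       
ame┃00000010  27 54 4f b5 a8 4a f9 ┃       
───┃00000020  df 6a fa 46 84 50 a6 ┃       
ank┃00000030  15 15 15 15 15 be 09 ┃       
lic┃00000040  7a 0b 0b 0b 0b 0b 0b ┃       
ran┃00000050  23 23 23 23 23 23 02 ┃       
ank┃00000060  bf bf bf 3a 32 9a 1e ┃       
ve ┃                               ┃       
━━━┃                               ┃       
   ┃                               ┃       
   ┗━━━━━━━━━━━━━━━━━━━━━━━━━━━━━━━┛       
                                           
                                           
                                           
                                           


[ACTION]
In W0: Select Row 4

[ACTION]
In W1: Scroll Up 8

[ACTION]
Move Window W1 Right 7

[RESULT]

                                           
                                           
                                           
                                           
          ┏━━━━━━━━━━━━━━━━━━━━━━━━━━━━━━━┓
━━━━━━━━━━┃ HexEditor                     ┃
DataTable ┠───────────────────────────────┨
──────────┃00000000  7f 45 4c 46 6d ac 9f ┃
ame       ┃00000010  27 54 4f b5 a8 4a f9 ┃
──────────┃00000020  df 6a fa 46 84 50 a6 ┃
ank Smith ┃00000030  15 15 15 15 15 be 09 ┃
lice Jones┃00000040  7a 0b 0b 0b 0b 0b 0b ┃
rank Smith┃00000050  23 23 23 23 23 23 02 ┃
ank Wilson┃00000060  bf bf bf 3a 32 9a 1e ┃
ve Smith  ┃                               ┃
━━━━━━━━━━┃                               ┃
          ┃                               ┃
          ┗━━━━━━━━━━━━━━━━━━━━━━━━━━━━━━━┛
                                           
                                           
                                           
                                           
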